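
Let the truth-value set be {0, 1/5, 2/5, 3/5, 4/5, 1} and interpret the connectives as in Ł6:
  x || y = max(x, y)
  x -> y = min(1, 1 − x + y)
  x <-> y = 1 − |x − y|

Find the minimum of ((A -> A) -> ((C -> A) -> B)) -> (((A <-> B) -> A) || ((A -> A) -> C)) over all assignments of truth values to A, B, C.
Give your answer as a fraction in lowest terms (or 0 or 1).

Take A = 0, B = 2/5, C = 2/5:
A -> A = 0 -> 0 = 1
C -> A = 2/5 -> 0 = 3/5
(C -> A) -> B = 3/5 -> 2/5 = 4/5
(A -> A) -> ((C -> A) -> B) = 1 -> 4/5 = 4/5
A <-> B = 0 <-> 2/5 = 3/5
(A <-> B) -> A = 3/5 -> 0 = 2/5
A -> A = 0 -> 0 = 1
(A -> A) -> C = 1 -> 2/5 = 2/5
((A <-> B) -> A) || ((A -> A) -> C) = 2/5 || 2/5 = 2/5
((A -> A) -> ((C -> A) -> B)) -> (((A <-> B) -> A) || ((A -> A) -> C)) = 4/5 -> 2/5 = 3/5
No assignment yields a value below 3/5, so this is the minimum.

3/5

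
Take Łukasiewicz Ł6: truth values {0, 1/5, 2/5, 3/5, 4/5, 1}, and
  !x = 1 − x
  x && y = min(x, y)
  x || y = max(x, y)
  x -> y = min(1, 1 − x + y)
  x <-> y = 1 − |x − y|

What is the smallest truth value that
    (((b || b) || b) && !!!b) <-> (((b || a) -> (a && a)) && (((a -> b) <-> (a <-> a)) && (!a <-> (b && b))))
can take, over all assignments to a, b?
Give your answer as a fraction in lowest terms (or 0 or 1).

Take a = 2/5, b = 0:
b || b = 0 || 0 = 0
(b || b) || b = 0 || 0 = 0
!b = !0 = 1
!!b = !1 = 0
!!!b = !0 = 1
((b || b) || b) && !!!b = 0 && 1 = 0
b || a = 0 || 2/5 = 2/5
a && a = 2/5 && 2/5 = 2/5
(b || a) -> (a && a) = 2/5 -> 2/5 = 1
a -> b = 2/5 -> 0 = 3/5
a <-> a = 2/5 <-> 2/5 = 1
(a -> b) <-> (a <-> a) = 3/5 <-> 1 = 3/5
!a = !2/5 = 3/5
b && b = 0 && 0 = 0
!a <-> (b && b) = 3/5 <-> 0 = 2/5
((a -> b) <-> (a <-> a)) && (!a <-> (b && b)) = 3/5 && 2/5 = 2/5
((b || a) -> (a && a)) && (((a -> b) <-> (a <-> a)) && (!a <-> (b && b))) = 1 && 2/5 = 2/5
(((b || b) || b) && !!!b) <-> (((b || a) -> (a && a)) && (((a -> b) <-> (a <-> a)) && (!a <-> (b && b)))) = 0 <-> 2/5 = 3/5
No assignment yields a value below 3/5, so this is the minimum.

3/5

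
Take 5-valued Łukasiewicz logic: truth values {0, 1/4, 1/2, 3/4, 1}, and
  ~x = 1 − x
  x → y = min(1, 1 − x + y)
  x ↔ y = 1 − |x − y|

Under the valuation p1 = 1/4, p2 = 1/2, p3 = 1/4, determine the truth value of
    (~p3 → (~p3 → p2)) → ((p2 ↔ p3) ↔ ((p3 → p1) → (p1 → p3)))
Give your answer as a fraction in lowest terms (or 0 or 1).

3/4

~p3 = ~1/4 = 3/4
~p3 = ~1/4 = 3/4
~p3 → p2 = 3/4 → 1/2 = 3/4
~p3 → (~p3 → p2) = 3/4 → 3/4 = 1
p2 ↔ p3 = 1/2 ↔ 1/4 = 3/4
p3 → p1 = 1/4 → 1/4 = 1
p1 → p3 = 1/4 → 1/4 = 1
(p3 → p1) → (p1 → p3) = 1 → 1 = 1
(p2 ↔ p3) ↔ ((p3 → p1) → (p1 → p3)) = 3/4 ↔ 1 = 3/4
(~p3 → (~p3 → p2)) → ((p2 ↔ p3) ↔ ((p3 → p1) → (p1 → p3))) = 1 → 3/4 = 3/4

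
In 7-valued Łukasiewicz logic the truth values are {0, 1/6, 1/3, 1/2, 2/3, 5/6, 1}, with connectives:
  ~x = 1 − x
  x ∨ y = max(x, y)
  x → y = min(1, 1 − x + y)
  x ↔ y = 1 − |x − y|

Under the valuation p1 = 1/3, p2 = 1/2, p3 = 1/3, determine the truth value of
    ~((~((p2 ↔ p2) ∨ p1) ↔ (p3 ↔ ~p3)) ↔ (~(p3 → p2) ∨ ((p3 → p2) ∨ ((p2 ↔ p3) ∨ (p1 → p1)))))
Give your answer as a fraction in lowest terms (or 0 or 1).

2/3

p2 ↔ p2 = 1/2 ↔ 1/2 = 1
(p2 ↔ p2) ∨ p1 = 1 ∨ 1/3 = 1
~((p2 ↔ p2) ∨ p1) = ~1 = 0
~p3 = ~1/3 = 2/3
p3 ↔ ~p3 = 1/3 ↔ 2/3 = 2/3
~((p2 ↔ p2) ∨ p1) ↔ (p3 ↔ ~p3) = 0 ↔ 2/3 = 1/3
p3 → p2 = 1/3 → 1/2 = 1
~(p3 → p2) = ~1 = 0
p3 → p2 = 1/3 → 1/2 = 1
p2 ↔ p3 = 1/2 ↔ 1/3 = 5/6
p1 → p1 = 1/3 → 1/3 = 1
(p2 ↔ p3) ∨ (p1 → p1) = 5/6 ∨ 1 = 1
(p3 → p2) ∨ ((p2 ↔ p3) ∨ (p1 → p1)) = 1 ∨ 1 = 1
~(p3 → p2) ∨ ((p3 → p2) ∨ ((p2 ↔ p3) ∨ (p1 → p1))) = 0 ∨ 1 = 1
(~((p2 ↔ p2) ∨ p1) ↔ (p3 ↔ ~p3)) ↔ (~(p3 → p2) ∨ ((p3 → p2) ∨ ((p2 ↔ p3) ∨ (p1 → p1)))) = 1/3 ↔ 1 = 1/3
~((~((p2 ↔ p2) ∨ p1) ↔ (p3 ↔ ~p3)) ↔ (~(p3 → p2) ∨ ((p3 → p2) ∨ ((p2 ↔ p3) ∨ (p1 → p1))))) = ~1/3 = 2/3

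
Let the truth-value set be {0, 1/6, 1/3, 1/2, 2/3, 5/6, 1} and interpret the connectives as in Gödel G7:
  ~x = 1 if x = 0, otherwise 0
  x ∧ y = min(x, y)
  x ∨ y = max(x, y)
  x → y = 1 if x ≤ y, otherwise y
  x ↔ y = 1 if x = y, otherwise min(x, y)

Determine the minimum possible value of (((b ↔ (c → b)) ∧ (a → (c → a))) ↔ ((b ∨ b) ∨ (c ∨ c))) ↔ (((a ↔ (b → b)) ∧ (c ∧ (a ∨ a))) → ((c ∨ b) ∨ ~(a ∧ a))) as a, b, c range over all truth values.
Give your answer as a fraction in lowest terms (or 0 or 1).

Take a = 0, b = 0, c = 1/6:
c → b = 1/6 → 0 = 0
b ↔ (c → b) = 0 ↔ 0 = 1
c → a = 1/6 → 0 = 0
a → (c → a) = 0 → 0 = 1
(b ↔ (c → b)) ∧ (a → (c → a)) = 1 ∧ 1 = 1
b ∨ b = 0 ∨ 0 = 0
c ∨ c = 1/6 ∨ 1/6 = 1/6
(b ∨ b) ∨ (c ∨ c) = 0 ∨ 1/6 = 1/6
((b ↔ (c → b)) ∧ (a → (c → a))) ↔ ((b ∨ b) ∨ (c ∨ c)) = 1 ↔ 1/6 = 1/6
b → b = 0 → 0 = 1
a ↔ (b → b) = 0 ↔ 1 = 0
a ∨ a = 0 ∨ 0 = 0
c ∧ (a ∨ a) = 1/6 ∧ 0 = 0
(a ↔ (b → b)) ∧ (c ∧ (a ∨ a)) = 0 ∧ 0 = 0
c ∨ b = 1/6 ∨ 0 = 1/6
a ∧ a = 0 ∧ 0 = 0
~(a ∧ a) = ~0 = 1
(c ∨ b) ∨ ~(a ∧ a) = 1/6 ∨ 1 = 1
((a ↔ (b → b)) ∧ (c ∧ (a ∨ a))) → ((c ∨ b) ∨ ~(a ∧ a)) = 0 → 1 = 1
(((b ↔ (c → b)) ∧ (a → (c → a))) ↔ ((b ∨ b) ∨ (c ∨ c))) ↔ (((a ↔ (b → b)) ∧ (c ∧ (a ∨ a))) → ((c ∨ b) ∨ ~(a ∧ a))) = 1/6 ↔ 1 = 1/6
No assignment yields a value below 1/6, so this is the minimum.

1/6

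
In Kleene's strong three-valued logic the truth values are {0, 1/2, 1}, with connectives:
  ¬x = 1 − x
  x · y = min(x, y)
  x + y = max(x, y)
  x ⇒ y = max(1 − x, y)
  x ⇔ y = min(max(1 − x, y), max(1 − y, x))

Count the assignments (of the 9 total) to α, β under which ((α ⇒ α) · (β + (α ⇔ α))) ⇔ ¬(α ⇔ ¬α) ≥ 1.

6

α = 0, β = 0 ↦ 1  ≥
α = 0, β = 1/2 ↦ 1  ≥
α = 0, β = 1 ↦ 1  ≥
α = 1/2, β = 0 ↦ 1/2  <
α = 1/2, β = 1/2 ↦ 1/2  <
α = 1/2, β = 1 ↦ 1/2  <
α = 1, β = 0 ↦ 1  ≥
α = 1, β = 1/2 ↦ 1  ≥
α = 1, β = 1 ↦ 1  ≥
So 6 of the 9 assignments meet the threshold.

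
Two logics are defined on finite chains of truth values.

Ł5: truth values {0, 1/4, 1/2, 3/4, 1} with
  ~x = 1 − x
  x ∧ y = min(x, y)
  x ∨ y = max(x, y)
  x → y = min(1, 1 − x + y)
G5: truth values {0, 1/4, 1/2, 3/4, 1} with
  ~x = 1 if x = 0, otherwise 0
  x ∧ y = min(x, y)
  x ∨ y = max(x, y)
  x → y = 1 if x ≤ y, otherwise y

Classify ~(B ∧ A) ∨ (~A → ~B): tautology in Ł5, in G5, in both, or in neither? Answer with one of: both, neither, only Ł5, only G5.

In Ł5: at A = 1/4, B = 1/2 the value is 3/4 — not a tautology.
In G5: every assignment gives 1 — tautology.

only G5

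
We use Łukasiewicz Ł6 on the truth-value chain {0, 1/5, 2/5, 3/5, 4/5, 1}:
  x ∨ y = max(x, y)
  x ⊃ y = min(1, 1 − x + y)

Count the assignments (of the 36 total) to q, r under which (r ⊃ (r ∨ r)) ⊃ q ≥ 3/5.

value 1: 6 assignments (counts)
value 4/5: 6 assignments (counts)
value 3/5: 6 assignments (counts)
value 2/5: 6 assignments
value 1/5: 6 assignments
value 0: 6 assignments
So 18 of the 36 assignments meet the threshold.

18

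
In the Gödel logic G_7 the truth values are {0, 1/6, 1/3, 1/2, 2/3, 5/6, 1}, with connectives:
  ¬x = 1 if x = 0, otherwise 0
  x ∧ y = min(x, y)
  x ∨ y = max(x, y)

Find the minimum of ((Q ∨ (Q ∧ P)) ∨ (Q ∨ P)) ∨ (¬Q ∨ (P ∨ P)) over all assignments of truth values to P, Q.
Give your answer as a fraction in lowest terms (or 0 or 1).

1/6

Take P = 0, Q = 1/6:
Q ∧ P = 1/6 ∧ 0 = 0
Q ∨ (Q ∧ P) = 1/6 ∨ 0 = 1/6
Q ∨ P = 1/6 ∨ 0 = 1/6
(Q ∨ (Q ∧ P)) ∨ (Q ∨ P) = 1/6 ∨ 1/6 = 1/6
¬Q = ¬1/6 = 0
P ∨ P = 0 ∨ 0 = 0
¬Q ∨ (P ∨ P) = 0 ∨ 0 = 0
((Q ∨ (Q ∧ P)) ∨ (Q ∨ P)) ∨ (¬Q ∨ (P ∨ P)) = 1/6 ∨ 0 = 1/6
No assignment yields a value below 1/6, so this is the minimum.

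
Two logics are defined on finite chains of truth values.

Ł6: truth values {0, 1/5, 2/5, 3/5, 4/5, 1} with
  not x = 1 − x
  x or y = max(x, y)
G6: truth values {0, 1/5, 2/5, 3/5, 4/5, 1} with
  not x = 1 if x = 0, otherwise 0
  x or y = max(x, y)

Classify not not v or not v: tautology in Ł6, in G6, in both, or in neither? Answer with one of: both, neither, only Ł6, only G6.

In Ł6: at v = 1/5 the value is 4/5 — not a tautology.
In G6: every assignment gives 1 — tautology.

only G6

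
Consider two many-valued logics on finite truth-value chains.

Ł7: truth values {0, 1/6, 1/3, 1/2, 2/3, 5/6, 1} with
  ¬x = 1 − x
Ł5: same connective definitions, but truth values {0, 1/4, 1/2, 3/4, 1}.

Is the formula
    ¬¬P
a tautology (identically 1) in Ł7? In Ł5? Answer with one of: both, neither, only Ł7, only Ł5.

In Ł7: at P = 0 the value is 0 — not a tautology.
In Ł5: at P = 0 the value is 0 — not a tautology.

neither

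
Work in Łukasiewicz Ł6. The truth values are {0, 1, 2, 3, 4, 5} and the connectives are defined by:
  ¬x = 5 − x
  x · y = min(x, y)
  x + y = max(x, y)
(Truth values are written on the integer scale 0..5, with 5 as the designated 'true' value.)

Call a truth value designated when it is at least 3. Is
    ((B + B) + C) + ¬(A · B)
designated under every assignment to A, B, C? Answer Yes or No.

At A = 1, B = 4, C = 0, for instance:
B + B = 4 + 4 = 4
(B + B) + C = 4 + 0 = 4
A · B = 1 · 4 = 1
¬(A · B) = ¬1 = 4
((B + B) + C) + ¬(A · B) = 4 + 4 = 4
and checking the remaining 215 assignments likewise gives ≥ 3 in every case.

Yes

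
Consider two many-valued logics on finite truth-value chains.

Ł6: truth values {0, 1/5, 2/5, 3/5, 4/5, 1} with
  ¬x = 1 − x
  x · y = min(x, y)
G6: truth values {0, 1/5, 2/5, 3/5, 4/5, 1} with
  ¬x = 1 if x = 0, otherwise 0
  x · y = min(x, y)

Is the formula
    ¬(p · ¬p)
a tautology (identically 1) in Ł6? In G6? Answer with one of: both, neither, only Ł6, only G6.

In Ł6: at p = 1/5 the value is 4/5 — not a tautology.
In G6: every assignment gives 1 — tautology.

only G6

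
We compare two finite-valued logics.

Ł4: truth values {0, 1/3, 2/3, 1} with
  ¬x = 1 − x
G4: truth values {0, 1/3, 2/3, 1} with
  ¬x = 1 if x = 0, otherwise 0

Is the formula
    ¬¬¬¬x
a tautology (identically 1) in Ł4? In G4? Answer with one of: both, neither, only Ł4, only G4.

neither

In Ł4: at x = 0 the value is 0 — not a tautology.
In G4: at x = 0 the value is 0 — not a tautology.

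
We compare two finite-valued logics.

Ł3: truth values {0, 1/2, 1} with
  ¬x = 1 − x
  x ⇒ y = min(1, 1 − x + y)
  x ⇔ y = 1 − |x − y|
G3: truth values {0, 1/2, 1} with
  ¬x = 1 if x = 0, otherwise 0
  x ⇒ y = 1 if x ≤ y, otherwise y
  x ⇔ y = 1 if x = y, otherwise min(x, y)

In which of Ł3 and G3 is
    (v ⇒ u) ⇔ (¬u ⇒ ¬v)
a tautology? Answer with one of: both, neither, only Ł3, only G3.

only Ł3

In Ł3: every assignment gives 1 — tautology.
In G3: at u = 1/2, v = 1 the value is 1/2 — not a tautology.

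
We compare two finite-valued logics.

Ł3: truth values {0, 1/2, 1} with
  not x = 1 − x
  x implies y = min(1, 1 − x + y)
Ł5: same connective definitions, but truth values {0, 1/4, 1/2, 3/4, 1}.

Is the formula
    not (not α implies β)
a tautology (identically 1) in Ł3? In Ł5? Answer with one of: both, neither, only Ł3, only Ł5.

In Ł3: at α = 0, β = 1/2 the value is 1/2 — not a tautology.
In Ł5: at α = 0, β = 1/4 the value is 3/4 — not a tautology.

neither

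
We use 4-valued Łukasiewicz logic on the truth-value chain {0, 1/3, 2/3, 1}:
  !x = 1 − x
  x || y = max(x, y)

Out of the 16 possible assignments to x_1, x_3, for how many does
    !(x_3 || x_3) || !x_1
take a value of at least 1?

x_1 = 0, x_3 = 0 ↦ 1  ≥
x_1 = 0, x_3 = 1/3 ↦ 1  ≥
x_1 = 0, x_3 = 2/3 ↦ 1  ≥
x_1 = 0, x_3 = 1 ↦ 1  ≥
x_1 = 1/3, x_3 = 0 ↦ 1  ≥
x_1 = 1/3, x_3 = 1/3 ↦ 2/3  <
x_1 = 1/3, x_3 = 2/3 ↦ 2/3  <
x_1 = 1/3, x_3 = 1 ↦ 2/3  <
x_1 = 2/3, x_3 = 0 ↦ 1  ≥
x_1 = 2/3, x_3 = 1/3 ↦ 2/3  <
x_1 = 2/3, x_3 = 2/3 ↦ 1/3  <
x_1 = 2/3, x_3 = 1 ↦ 1/3  <
x_1 = 1, x_3 = 0 ↦ 1  ≥
x_1 = 1, x_3 = 1/3 ↦ 2/3  <
x_1 = 1, x_3 = 2/3 ↦ 1/3  <
x_1 = 1, x_3 = 1 ↦ 0  <
So 7 of the 16 assignments meet the threshold.

7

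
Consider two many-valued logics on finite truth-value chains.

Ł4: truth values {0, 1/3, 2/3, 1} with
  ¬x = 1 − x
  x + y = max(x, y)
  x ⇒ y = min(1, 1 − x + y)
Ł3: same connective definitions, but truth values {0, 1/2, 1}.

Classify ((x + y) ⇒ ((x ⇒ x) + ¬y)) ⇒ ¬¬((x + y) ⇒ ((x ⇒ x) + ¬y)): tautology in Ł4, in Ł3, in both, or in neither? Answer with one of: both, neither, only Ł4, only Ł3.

both

In Ł4: every assignment gives 1 — tautology.
In Ł3: every assignment gives 1 — tautology.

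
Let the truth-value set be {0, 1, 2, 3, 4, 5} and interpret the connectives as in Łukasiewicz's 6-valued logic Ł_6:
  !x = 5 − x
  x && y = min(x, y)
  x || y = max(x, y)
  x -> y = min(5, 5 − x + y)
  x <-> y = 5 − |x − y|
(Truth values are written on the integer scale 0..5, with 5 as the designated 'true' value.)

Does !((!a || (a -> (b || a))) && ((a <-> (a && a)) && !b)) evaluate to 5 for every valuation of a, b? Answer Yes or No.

Counterexample: take a = 0, b = 0.
!a = !0 = 5
b || a = 0 || 0 = 0
a -> (b || a) = 0 -> 0 = 5
!a || (a -> (b || a)) = 5 || 5 = 5
a && a = 0 && 0 = 0
a <-> (a && a) = 0 <-> 0 = 5
!b = !0 = 5
(a <-> (a && a)) && !b = 5 && 5 = 5
(!a || (a -> (b || a))) && ((a <-> (a && a)) && !b) = 5 && 5 = 5
!((!a || (a -> (b || a))) && ((a <-> (a && a)) && !b)) = !5 = 0
This gives 0 ≠ 5.

No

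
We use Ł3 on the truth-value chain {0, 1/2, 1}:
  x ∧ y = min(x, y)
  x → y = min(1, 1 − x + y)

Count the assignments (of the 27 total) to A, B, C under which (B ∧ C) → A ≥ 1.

22

value 1: 22 assignments (counts)
value 1/2: 4 assignments
value 0: 1 assignment
So 22 of the 27 assignments meet the threshold.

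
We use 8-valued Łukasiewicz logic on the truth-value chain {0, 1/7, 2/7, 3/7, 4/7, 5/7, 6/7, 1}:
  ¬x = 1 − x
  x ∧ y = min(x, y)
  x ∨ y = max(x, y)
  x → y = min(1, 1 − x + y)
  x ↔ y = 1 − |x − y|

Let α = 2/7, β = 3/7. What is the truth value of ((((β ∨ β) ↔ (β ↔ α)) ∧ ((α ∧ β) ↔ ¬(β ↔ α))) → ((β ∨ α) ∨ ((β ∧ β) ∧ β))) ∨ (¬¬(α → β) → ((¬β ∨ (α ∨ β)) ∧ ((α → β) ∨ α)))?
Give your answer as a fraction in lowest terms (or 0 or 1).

6/7

β ∨ β = 3/7 ∨ 3/7 = 3/7
β ↔ α = 3/7 ↔ 2/7 = 6/7
(β ∨ β) ↔ (β ↔ α) = 3/7 ↔ 6/7 = 4/7
α ∧ β = 2/7 ∧ 3/7 = 2/7
β ↔ α = 3/7 ↔ 2/7 = 6/7
¬(β ↔ α) = ¬6/7 = 1/7
(α ∧ β) ↔ ¬(β ↔ α) = 2/7 ↔ 1/7 = 6/7
((β ∨ β) ↔ (β ↔ α)) ∧ ((α ∧ β) ↔ ¬(β ↔ α)) = 4/7 ∧ 6/7 = 4/7
β ∨ α = 3/7 ∨ 2/7 = 3/7
β ∧ β = 3/7 ∧ 3/7 = 3/7
(β ∧ β) ∧ β = 3/7 ∧ 3/7 = 3/7
(β ∨ α) ∨ ((β ∧ β) ∧ β) = 3/7 ∨ 3/7 = 3/7
(((β ∨ β) ↔ (β ↔ α)) ∧ ((α ∧ β) ↔ ¬(β ↔ α))) → ((β ∨ α) ∨ ((β ∧ β) ∧ β)) = 4/7 → 3/7 = 6/7
α → β = 2/7 → 3/7 = 1
¬(α → β) = ¬1 = 0
¬¬(α → β) = ¬0 = 1
¬β = ¬3/7 = 4/7
α ∨ β = 2/7 ∨ 3/7 = 3/7
¬β ∨ (α ∨ β) = 4/7 ∨ 3/7 = 4/7
α → β = 2/7 → 3/7 = 1
(α → β) ∨ α = 1 ∨ 2/7 = 1
(¬β ∨ (α ∨ β)) ∧ ((α → β) ∨ α) = 4/7 ∧ 1 = 4/7
¬¬(α → β) → ((¬β ∨ (α ∨ β)) ∧ ((α → β) ∨ α)) = 1 → 4/7 = 4/7
((((β ∨ β) ↔ (β ↔ α)) ∧ ((α ∧ β) ↔ ¬(β ↔ α))) → ((β ∨ α) ∨ ((β ∧ β) ∧ β))) ∨ (¬¬(α → β) → ((¬β ∨ (α ∨ β)) ∧ ((α → β) ∨ α))) = 6/7 ∨ 4/7 = 6/7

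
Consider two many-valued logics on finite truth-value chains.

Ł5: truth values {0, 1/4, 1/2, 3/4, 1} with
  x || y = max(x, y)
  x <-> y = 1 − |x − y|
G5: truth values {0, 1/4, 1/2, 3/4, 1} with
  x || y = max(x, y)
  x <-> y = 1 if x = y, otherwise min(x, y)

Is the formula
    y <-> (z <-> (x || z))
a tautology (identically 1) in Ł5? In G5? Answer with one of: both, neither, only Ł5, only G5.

In Ł5: at x = 0, y = 0, z = 0 the value is 0 — not a tautology.
In G5: at x = 0, y = 0, z = 0 the value is 0 — not a tautology.

neither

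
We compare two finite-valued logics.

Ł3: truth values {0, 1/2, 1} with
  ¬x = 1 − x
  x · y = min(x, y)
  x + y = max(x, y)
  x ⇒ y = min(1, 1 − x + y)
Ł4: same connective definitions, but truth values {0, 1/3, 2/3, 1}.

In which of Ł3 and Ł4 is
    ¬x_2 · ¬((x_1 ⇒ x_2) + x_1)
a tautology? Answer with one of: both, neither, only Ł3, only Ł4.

neither

In Ł3: at x_1 = 0, x_2 = 0 the value is 0 — not a tautology.
In Ł4: at x_1 = 0, x_2 = 0 the value is 0 — not a tautology.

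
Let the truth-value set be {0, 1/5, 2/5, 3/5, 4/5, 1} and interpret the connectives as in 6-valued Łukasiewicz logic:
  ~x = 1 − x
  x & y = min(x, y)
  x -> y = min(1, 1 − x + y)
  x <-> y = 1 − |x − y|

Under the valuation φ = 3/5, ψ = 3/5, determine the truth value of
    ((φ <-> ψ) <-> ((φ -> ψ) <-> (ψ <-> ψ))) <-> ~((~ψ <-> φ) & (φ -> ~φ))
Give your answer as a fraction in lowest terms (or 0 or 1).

φ <-> ψ = 3/5 <-> 3/5 = 1
φ -> ψ = 3/5 -> 3/5 = 1
ψ <-> ψ = 3/5 <-> 3/5 = 1
(φ -> ψ) <-> (ψ <-> ψ) = 1 <-> 1 = 1
(φ <-> ψ) <-> ((φ -> ψ) <-> (ψ <-> ψ)) = 1 <-> 1 = 1
~ψ = ~3/5 = 2/5
~ψ <-> φ = 2/5 <-> 3/5 = 4/5
~φ = ~3/5 = 2/5
φ -> ~φ = 3/5 -> 2/5 = 4/5
(~ψ <-> φ) & (φ -> ~φ) = 4/5 & 4/5 = 4/5
~((~ψ <-> φ) & (φ -> ~φ)) = ~4/5 = 1/5
((φ <-> ψ) <-> ((φ -> ψ) <-> (ψ <-> ψ))) <-> ~((~ψ <-> φ) & (φ -> ~φ)) = 1 <-> 1/5 = 1/5

1/5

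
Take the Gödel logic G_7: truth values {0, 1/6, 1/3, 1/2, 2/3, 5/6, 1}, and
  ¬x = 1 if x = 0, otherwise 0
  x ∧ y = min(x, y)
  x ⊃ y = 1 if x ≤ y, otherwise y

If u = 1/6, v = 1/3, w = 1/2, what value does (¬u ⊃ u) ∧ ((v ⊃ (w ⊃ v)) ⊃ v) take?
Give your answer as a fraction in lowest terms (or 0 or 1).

¬u = ¬1/6 = 0
¬u ⊃ u = 0 ⊃ 1/6 = 1
w ⊃ v = 1/2 ⊃ 1/3 = 1/3
v ⊃ (w ⊃ v) = 1/3 ⊃ 1/3 = 1
(v ⊃ (w ⊃ v)) ⊃ v = 1 ⊃ 1/3 = 1/3
(¬u ⊃ u) ∧ ((v ⊃ (w ⊃ v)) ⊃ v) = 1 ∧ 1/3 = 1/3

1/3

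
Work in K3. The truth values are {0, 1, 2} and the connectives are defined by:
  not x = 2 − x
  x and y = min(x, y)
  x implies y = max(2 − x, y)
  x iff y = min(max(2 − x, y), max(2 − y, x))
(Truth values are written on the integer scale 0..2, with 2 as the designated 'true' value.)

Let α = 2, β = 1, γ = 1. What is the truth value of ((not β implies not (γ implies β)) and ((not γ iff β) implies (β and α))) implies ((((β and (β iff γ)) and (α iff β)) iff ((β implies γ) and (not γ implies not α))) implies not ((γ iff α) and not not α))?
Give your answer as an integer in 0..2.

1

not β = not 1 = 1
γ implies β = 1 implies 1 = 1
not (γ implies β) = not 1 = 1
not β implies not (γ implies β) = 1 implies 1 = 1
not γ = not 1 = 1
not γ iff β = 1 iff 1 = 1
β and α = 1 and 2 = 1
(not γ iff β) implies (β and α) = 1 implies 1 = 1
(not β implies not (γ implies β)) and ((not γ iff β) implies (β and α)) = 1 and 1 = 1
β iff γ = 1 iff 1 = 1
β and (β iff γ) = 1 and 1 = 1
α iff β = 2 iff 1 = 1
(β and (β iff γ)) and (α iff β) = 1 and 1 = 1
β implies γ = 1 implies 1 = 1
not γ = not 1 = 1
not α = not 2 = 0
not γ implies not α = 1 implies 0 = 1
(β implies γ) and (not γ implies not α) = 1 and 1 = 1
((β and (β iff γ)) and (α iff β)) iff ((β implies γ) and (not γ implies not α)) = 1 iff 1 = 1
γ iff α = 1 iff 2 = 1
not α = not 2 = 0
not not α = not 0 = 2
(γ iff α) and not not α = 1 and 2 = 1
not ((γ iff α) and not not α) = not 1 = 1
(((β and (β iff γ)) and (α iff β)) iff ((β implies γ) and (not γ implies not α))) implies not ((γ iff α) and not not α) = 1 implies 1 = 1
((not β implies not (γ implies β)) and ((not γ iff β) implies (β and α))) implies ((((β and (β iff γ)) and (α iff β)) iff ((β implies γ) and (not γ implies not α))) implies not ((γ iff α) and not not α)) = 1 implies 1 = 1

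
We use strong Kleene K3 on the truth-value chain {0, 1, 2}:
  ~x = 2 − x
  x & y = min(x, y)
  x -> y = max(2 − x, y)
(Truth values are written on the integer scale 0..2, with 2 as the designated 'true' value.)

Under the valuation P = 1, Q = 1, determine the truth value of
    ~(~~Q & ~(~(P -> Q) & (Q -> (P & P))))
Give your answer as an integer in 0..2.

1

~Q = ~1 = 1
~~Q = ~1 = 1
P -> Q = 1 -> 1 = 1
~(P -> Q) = ~1 = 1
P & P = 1 & 1 = 1
Q -> (P & P) = 1 -> 1 = 1
~(P -> Q) & (Q -> (P & P)) = 1 & 1 = 1
~(~(P -> Q) & (Q -> (P & P))) = ~1 = 1
~~Q & ~(~(P -> Q) & (Q -> (P & P))) = 1 & 1 = 1
~(~~Q & ~(~(P -> Q) & (Q -> (P & P)))) = ~1 = 1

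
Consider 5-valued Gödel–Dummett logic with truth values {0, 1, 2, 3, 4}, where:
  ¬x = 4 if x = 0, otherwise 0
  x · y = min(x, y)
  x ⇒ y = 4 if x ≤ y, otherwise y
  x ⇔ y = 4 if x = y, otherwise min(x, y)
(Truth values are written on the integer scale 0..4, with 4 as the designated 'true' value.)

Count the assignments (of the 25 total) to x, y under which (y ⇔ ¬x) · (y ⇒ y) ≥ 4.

value 4: 5 assignments (counts)
value 3: 1 assignment
value 2: 1 assignment
value 1: 1 assignment
value 0: 17 assignments
So 5 of the 25 assignments meet the threshold.

5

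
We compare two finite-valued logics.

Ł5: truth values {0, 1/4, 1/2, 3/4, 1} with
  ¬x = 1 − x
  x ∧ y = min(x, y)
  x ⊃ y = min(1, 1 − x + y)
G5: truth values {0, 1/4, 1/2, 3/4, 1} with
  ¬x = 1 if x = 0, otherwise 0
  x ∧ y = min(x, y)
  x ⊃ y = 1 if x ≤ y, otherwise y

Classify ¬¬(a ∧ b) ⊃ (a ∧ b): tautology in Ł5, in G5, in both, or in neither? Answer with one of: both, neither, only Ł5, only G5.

only Ł5

In Ł5: every assignment gives 1 — tautology.
In G5: at a = 1/4, b = 1/4 the value is 1/4 — not a tautology.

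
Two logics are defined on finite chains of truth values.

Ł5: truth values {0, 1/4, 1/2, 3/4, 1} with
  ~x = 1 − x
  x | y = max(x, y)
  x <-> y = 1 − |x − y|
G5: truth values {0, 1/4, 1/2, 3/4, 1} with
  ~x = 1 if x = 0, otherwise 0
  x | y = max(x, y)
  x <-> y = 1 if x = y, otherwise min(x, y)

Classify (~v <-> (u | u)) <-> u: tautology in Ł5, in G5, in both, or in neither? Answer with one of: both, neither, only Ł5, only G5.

In Ł5: at u = 0, v = 1/4 the value is 3/4 — not a tautology.
In G5: at u = 0, v = 1/4 the value is 0 — not a tautology.

neither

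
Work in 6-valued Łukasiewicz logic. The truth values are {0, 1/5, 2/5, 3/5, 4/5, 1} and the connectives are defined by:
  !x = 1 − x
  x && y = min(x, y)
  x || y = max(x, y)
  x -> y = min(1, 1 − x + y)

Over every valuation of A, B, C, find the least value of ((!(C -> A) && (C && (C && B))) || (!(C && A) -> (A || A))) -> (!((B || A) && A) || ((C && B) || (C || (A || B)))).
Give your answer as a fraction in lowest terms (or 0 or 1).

Take A = 3/5, B = 0, C = 2/5:
C -> A = 2/5 -> 3/5 = 1
!(C -> A) = !1 = 0
C && B = 2/5 && 0 = 0
C && (C && B) = 2/5 && 0 = 0
!(C -> A) && (C && (C && B)) = 0 && 0 = 0
C && A = 2/5 && 3/5 = 2/5
!(C && A) = !2/5 = 3/5
A || A = 3/5 || 3/5 = 3/5
!(C && A) -> (A || A) = 3/5 -> 3/5 = 1
(!(C -> A) && (C && (C && B))) || (!(C && A) -> (A || A)) = 0 || 1 = 1
B || A = 0 || 3/5 = 3/5
(B || A) && A = 3/5 && 3/5 = 3/5
!((B || A) && A) = !3/5 = 2/5
C && B = 2/5 && 0 = 0
A || B = 3/5 || 0 = 3/5
C || (A || B) = 2/5 || 3/5 = 3/5
(C && B) || (C || (A || B)) = 0 || 3/5 = 3/5
!((B || A) && A) || ((C && B) || (C || (A || B))) = 2/5 || 3/5 = 3/5
((!(C -> A) && (C && (C && B))) || (!(C && A) -> (A || A))) -> (!((B || A) && A) || ((C && B) || (C || (A || B)))) = 1 -> 3/5 = 3/5
No assignment yields a value below 3/5, so this is the minimum.

3/5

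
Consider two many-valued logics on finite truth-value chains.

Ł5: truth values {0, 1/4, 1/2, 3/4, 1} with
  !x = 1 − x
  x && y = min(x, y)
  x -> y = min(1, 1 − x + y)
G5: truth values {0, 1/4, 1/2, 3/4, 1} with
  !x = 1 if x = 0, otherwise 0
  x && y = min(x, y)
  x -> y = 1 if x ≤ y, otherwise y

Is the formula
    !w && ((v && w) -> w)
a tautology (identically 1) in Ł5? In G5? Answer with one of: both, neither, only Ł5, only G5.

neither

In Ł5: at v = 0, w = 1/4 the value is 3/4 — not a tautology.
In G5: at v = 0, w = 1/4 the value is 0 — not a tautology.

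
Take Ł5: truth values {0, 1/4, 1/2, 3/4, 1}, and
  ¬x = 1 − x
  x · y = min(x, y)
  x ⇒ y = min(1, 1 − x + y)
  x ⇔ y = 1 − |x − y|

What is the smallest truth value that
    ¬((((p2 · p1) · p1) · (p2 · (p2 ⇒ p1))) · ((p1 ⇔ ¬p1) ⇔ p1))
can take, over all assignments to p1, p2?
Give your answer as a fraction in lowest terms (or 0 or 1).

1/4

Take p1 = 3/4, p2 = 3/4:
p2 · p1 = 3/4 · 3/4 = 3/4
(p2 · p1) · p1 = 3/4 · 3/4 = 3/4
p2 ⇒ p1 = 3/4 ⇒ 3/4 = 1
p2 · (p2 ⇒ p1) = 3/4 · 1 = 3/4
((p2 · p1) · p1) · (p2 · (p2 ⇒ p1)) = 3/4 · 3/4 = 3/4
¬p1 = ¬3/4 = 1/4
p1 ⇔ ¬p1 = 3/4 ⇔ 1/4 = 1/2
(p1 ⇔ ¬p1) ⇔ p1 = 1/2 ⇔ 3/4 = 3/4
(((p2 · p1) · p1) · (p2 · (p2 ⇒ p1))) · ((p1 ⇔ ¬p1) ⇔ p1) = 3/4 · 3/4 = 3/4
¬((((p2 · p1) · p1) · (p2 · (p2 ⇒ p1))) · ((p1 ⇔ ¬p1) ⇔ p1)) = ¬3/4 = 1/4
No assignment yields a value below 1/4, so this is the minimum.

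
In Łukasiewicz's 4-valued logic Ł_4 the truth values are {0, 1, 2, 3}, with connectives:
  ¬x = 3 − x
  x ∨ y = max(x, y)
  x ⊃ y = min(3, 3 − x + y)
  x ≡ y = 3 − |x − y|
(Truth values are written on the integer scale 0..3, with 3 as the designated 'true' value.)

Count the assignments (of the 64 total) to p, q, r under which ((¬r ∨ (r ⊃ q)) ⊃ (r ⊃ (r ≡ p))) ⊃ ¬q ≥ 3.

19

value 3: 19 assignments (counts)
value 2: 18 assignments
value 1: 15 assignments
value 0: 12 assignments
So 19 of the 64 assignments meet the threshold.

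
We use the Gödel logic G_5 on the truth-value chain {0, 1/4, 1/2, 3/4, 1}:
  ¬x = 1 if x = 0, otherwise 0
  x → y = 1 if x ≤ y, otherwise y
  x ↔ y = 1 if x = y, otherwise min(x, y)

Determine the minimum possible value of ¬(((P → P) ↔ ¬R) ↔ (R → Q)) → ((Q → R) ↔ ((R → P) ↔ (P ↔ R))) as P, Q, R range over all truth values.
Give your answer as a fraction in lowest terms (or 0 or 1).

Take P = 0, Q = 1/2, R = 1/4:
P → P = 0 → 0 = 1
¬R = ¬1/4 = 0
(P → P) ↔ ¬R = 1 ↔ 0 = 0
R → Q = 1/4 → 1/2 = 1
((P → P) ↔ ¬R) ↔ (R → Q) = 0 ↔ 1 = 0
¬(((P → P) ↔ ¬R) ↔ (R → Q)) = ¬0 = 1
Q → R = 1/2 → 1/4 = 1/4
R → P = 1/4 → 0 = 0
P ↔ R = 0 ↔ 1/4 = 0
(R → P) ↔ (P ↔ R) = 0 ↔ 0 = 1
(Q → R) ↔ ((R → P) ↔ (P ↔ R)) = 1/4 ↔ 1 = 1/4
¬(((P → P) ↔ ¬R) ↔ (R → Q)) → ((Q → R) ↔ ((R → P) ↔ (P ↔ R))) = 1 → 1/4 = 1/4
No assignment yields a value below 1/4, so this is the minimum.

1/4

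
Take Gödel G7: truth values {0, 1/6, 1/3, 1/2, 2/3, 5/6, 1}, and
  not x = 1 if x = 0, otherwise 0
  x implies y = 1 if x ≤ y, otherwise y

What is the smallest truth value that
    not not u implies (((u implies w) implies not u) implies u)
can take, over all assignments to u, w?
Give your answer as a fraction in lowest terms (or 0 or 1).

Take u = 1/6, w = 0:
not u = not 1/6 = 0
not not u = not 0 = 1
u implies w = 1/6 implies 0 = 0
not u = not 1/6 = 0
(u implies w) implies not u = 0 implies 0 = 1
((u implies w) implies not u) implies u = 1 implies 1/6 = 1/6
not not u implies (((u implies w) implies not u) implies u) = 1 implies 1/6 = 1/6
No assignment yields a value below 1/6, so this is the minimum.

1/6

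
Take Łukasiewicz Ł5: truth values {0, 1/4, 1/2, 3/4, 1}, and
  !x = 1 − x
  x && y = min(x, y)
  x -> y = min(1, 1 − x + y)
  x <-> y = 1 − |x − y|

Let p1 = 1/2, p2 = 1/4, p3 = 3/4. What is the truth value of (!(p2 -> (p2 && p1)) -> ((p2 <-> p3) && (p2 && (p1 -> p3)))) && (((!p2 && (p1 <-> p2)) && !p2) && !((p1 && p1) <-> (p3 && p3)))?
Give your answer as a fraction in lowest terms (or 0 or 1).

1/4

p2 && p1 = 1/4 && 1/2 = 1/4
p2 -> (p2 && p1) = 1/4 -> 1/4 = 1
!(p2 -> (p2 && p1)) = !1 = 0
p2 <-> p3 = 1/4 <-> 3/4 = 1/2
p1 -> p3 = 1/2 -> 3/4 = 1
p2 && (p1 -> p3) = 1/4 && 1 = 1/4
(p2 <-> p3) && (p2 && (p1 -> p3)) = 1/2 && 1/4 = 1/4
!(p2 -> (p2 && p1)) -> ((p2 <-> p3) && (p2 && (p1 -> p3))) = 0 -> 1/4 = 1
!p2 = !1/4 = 3/4
p1 <-> p2 = 1/2 <-> 1/4 = 3/4
!p2 && (p1 <-> p2) = 3/4 && 3/4 = 3/4
!p2 = !1/4 = 3/4
(!p2 && (p1 <-> p2)) && !p2 = 3/4 && 3/4 = 3/4
p1 && p1 = 1/2 && 1/2 = 1/2
p3 && p3 = 3/4 && 3/4 = 3/4
(p1 && p1) <-> (p3 && p3) = 1/2 <-> 3/4 = 3/4
!((p1 && p1) <-> (p3 && p3)) = !3/4 = 1/4
((!p2 && (p1 <-> p2)) && !p2) && !((p1 && p1) <-> (p3 && p3)) = 3/4 && 1/4 = 1/4
(!(p2 -> (p2 && p1)) -> ((p2 <-> p3) && (p2 && (p1 -> p3)))) && (((!p2 && (p1 <-> p2)) && !p2) && !((p1 && p1) <-> (p3 && p3))) = 1 && 1/4 = 1/4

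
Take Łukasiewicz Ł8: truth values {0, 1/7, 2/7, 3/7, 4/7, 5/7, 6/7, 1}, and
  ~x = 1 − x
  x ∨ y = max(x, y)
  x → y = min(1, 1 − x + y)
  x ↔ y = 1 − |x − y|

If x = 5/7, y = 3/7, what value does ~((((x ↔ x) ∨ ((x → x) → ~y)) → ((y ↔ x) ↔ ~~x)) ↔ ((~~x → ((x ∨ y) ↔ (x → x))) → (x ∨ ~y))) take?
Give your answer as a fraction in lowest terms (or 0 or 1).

x ↔ x = 5/7 ↔ 5/7 = 1
x → x = 5/7 → 5/7 = 1
~y = ~3/7 = 4/7
(x → x) → ~y = 1 → 4/7 = 4/7
(x ↔ x) ∨ ((x → x) → ~y) = 1 ∨ 4/7 = 1
y ↔ x = 3/7 ↔ 5/7 = 5/7
~x = ~5/7 = 2/7
~~x = ~2/7 = 5/7
(y ↔ x) ↔ ~~x = 5/7 ↔ 5/7 = 1
((x ↔ x) ∨ ((x → x) → ~y)) → ((y ↔ x) ↔ ~~x) = 1 → 1 = 1
~x = ~5/7 = 2/7
~~x = ~2/7 = 5/7
x ∨ y = 5/7 ∨ 3/7 = 5/7
x → x = 5/7 → 5/7 = 1
(x ∨ y) ↔ (x → x) = 5/7 ↔ 1 = 5/7
~~x → ((x ∨ y) ↔ (x → x)) = 5/7 → 5/7 = 1
~y = ~3/7 = 4/7
x ∨ ~y = 5/7 ∨ 4/7 = 5/7
(~~x → ((x ∨ y) ↔ (x → x))) → (x ∨ ~y) = 1 → 5/7 = 5/7
(((x ↔ x) ∨ ((x → x) → ~y)) → ((y ↔ x) ↔ ~~x)) ↔ ((~~x → ((x ∨ y) ↔ (x → x))) → (x ∨ ~y)) = 1 ↔ 5/7 = 5/7
~((((x ↔ x) ∨ ((x → x) → ~y)) → ((y ↔ x) ↔ ~~x)) ↔ ((~~x → ((x ∨ y) ↔ (x → x))) → (x ∨ ~y))) = ~5/7 = 2/7

2/7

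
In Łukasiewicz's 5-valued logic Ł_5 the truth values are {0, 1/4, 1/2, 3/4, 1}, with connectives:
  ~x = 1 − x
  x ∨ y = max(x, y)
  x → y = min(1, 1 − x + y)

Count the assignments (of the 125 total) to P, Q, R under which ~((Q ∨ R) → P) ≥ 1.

value 1: 9 assignments (counts)
value 3/4: 16 assignments
value 1/2: 21 assignments
value 1/4: 24 assignments
value 0: 55 assignments
So 9 of the 125 assignments meet the threshold.

9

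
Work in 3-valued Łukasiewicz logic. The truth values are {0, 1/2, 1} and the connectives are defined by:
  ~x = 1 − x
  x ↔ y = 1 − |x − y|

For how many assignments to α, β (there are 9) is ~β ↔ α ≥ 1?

α = 0, β = 0 ↦ 0  <
α = 0, β = 1/2 ↦ 1/2  <
α = 0, β = 1 ↦ 1  ≥
α = 1/2, β = 0 ↦ 1/2  <
α = 1/2, β = 1/2 ↦ 1  ≥
α = 1/2, β = 1 ↦ 1/2  <
α = 1, β = 0 ↦ 1  ≥
α = 1, β = 1/2 ↦ 1/2  <
α = 1, β = 1 ↦ 0  <
So 3 of the 9 assignments meet the threshold.

3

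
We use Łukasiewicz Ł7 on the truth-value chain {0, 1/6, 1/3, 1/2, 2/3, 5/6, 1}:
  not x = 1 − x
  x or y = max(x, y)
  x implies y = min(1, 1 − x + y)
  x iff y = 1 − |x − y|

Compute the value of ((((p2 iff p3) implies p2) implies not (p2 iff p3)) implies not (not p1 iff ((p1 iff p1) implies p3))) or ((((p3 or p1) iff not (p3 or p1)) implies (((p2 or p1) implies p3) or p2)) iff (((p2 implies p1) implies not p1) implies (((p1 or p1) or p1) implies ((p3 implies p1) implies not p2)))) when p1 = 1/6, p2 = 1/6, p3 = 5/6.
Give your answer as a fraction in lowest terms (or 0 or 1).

1

p2 iff p3 = 1/6 iff 5/6 = 1/3
(p2 iff p3) implies p2 = 1/3 implies 1/6 = 5/6
p2 iff p3 = 1/6 iff 5/6 = 1/3
not (p2 iff p3) = not 1/3 = 2/3
((p2 iff p3) implies p2) implies not (p2 iff p3) = 5/6 implies 2/3 = 5/6
not p1 = not 1/6 = 5/6
p1 iff p1 = 1/6 iff 1/6 = 1
(p1 iff p1) implies p3 = 1 implies 5/6 = 5/6
not p1 iff ((p1 iff p1) implies p3) = 5/6 iff 5/6 = 1
not (not p1 iff ((p1 iff p1) implies p3)) = not 1 = 0
(((p2 iff p3) implies p2) implies not (p2 iff p3)) implies not (not p1 iff ((p1 iff p1) implies p3)) = 5/6 implies 0 = 1/6
p3 or p1 = 5/6 or 1/6 = 5/6
p3 or p1 = 5/6 or 1/6 = 5/6
not (p3 or p1) = not 5/6 = 1/6
(p3 or p1) iff not (p3 or p1) = 5/6 iff 1/6 = 1/3
p2 or p1 = 1/6 or 1/6 = 1/6
(p2 or p1) implies p3 = 1/6 implies 5/6 = 1
((p2 or p1) implies p3) or p2 = 1 or 1/6 = 1
((p3 or p1) iff not (p3 or p1)) implies (((p2 or p1) implies p3) or p2) = 1/3 implies 1 = 1
p2 implies p1 = 1/6 implies 1/6 = 1
not p1 = not 1/6 = 5/6
(p2 implies p1) implies not p1 = 1 implies 5/6 = 5/6
p1 or p1 = 1/6 or 1/6 = 1/6
(p1 or p1) or p1 = 1/6 or 1/6 = 1/6
p3 implies p1 = 5/6 implies 1/6 = 1/3
not p2 = not 1/6 = 5/6
(p3 implies p1) implies not p2 = 1/3 implies 5/6 = 1
((p1 or p1) or p1) implies ((p3 implies p1) implies not p2) = 1/6 implies 1 = 1
((p2 implies p1) implies not p1) implies (((p1 or p1) or p1) implies ((p3 implies p1) implies not p2)) = 5/6 implies 1 = 1
(((p3 or p1) iff not (p3 or p1)) implies (((p2 or p1) implies p3) or p2)) iff (((p2 implies p1) implies not p1) implies (((p1 or p1) or p1) implies ((p3 implies p1) implies not p2))) = 1 iff 1 = 1
((((p2 iff p3) implies p2) implies not (p2 iff p3)) implies not (not p1 iff ((p1 iff p1) implies p3))) or ((((p3 or p1) iff not (p3 or p1)) implies (((p2 or p1) implies p3) or p2)) iff (((p2 implies p1) implies not p1) implies (((p1 or p1) or p1) implies ((p3 implies p1) implies not p2)))) = 1/6 or 1 = 1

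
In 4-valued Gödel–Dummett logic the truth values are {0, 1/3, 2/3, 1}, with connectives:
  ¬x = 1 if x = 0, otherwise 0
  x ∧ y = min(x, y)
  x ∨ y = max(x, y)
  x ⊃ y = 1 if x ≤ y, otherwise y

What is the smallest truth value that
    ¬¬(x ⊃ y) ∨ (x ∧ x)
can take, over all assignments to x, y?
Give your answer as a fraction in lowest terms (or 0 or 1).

Take x = 1/3, y = 0:
x ⊃ y = 1/3 ⊃ 0 = 0
¬(x ⊃ y) = ¬0 = 1
¬¬(x ⊃ y) = ¬1 = 0
x ∧ x = 1/3 ∧ 1/3 = 1/3
¬¬(x ⊃ y) ∨ (x ∧ x) = 0 ∨ 1/3 = 1/3
No assignment yields a value below 1/3, so this is the minimum.

1/3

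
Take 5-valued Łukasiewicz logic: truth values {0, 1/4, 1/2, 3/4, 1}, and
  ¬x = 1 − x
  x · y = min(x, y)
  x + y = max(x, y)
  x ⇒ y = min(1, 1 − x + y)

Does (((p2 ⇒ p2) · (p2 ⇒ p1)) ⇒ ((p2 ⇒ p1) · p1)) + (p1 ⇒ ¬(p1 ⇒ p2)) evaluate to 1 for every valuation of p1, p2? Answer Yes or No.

No

Counterexample: take p1 = 1/4, p2 = 1/4.
p2 ⇒ p2 = 1/4 ⇒ 1/4 = 1
p2 ⇒ p1 = 1/4 ⇒ 1/4 = 1
(p2 ⇒ p2) · (p2 ⇒ p1) = 1 · 1 = 1
p2 ⇒ p1 = 1/4 ⇒ 1/4 = 1
(p2 ⇒ p1) · p1 = 1 · 1/4 = 1/4
((p2 ⇒ p2) · (p2 ⇒ p1)) ⇒ ((p2 ⇒ p1) · p1) = 1 ⇒ 1/4 = 1/4
p1 ⇒ p2 = 1/4 ⇒ 1/4 = 1
¬(p1 ⇒ p2) = ¬1 = 0
p1 ⇒ ¬(p1 ⇒ p2) = 1/4 ⇒ 0 = 3/4
(((p2 ⇒ p2) · (p2 ⇒ p1)) ⇒ ((p2 ⇒ p1) · p1)) + (p1 ⇒ ¬(p1 ⇒ p2)) = 1/4 + 3/4 = 3/4
This gives 3/4 ≠ 1.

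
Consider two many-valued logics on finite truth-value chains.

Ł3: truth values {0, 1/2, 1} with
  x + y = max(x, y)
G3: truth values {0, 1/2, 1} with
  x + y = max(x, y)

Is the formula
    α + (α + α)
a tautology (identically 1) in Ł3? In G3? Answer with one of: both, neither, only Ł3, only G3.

In Ł3: at α = 0 the value is 0 — not a tautology.
In G3: at α = 0 the value is 0 — not a tautology.

neither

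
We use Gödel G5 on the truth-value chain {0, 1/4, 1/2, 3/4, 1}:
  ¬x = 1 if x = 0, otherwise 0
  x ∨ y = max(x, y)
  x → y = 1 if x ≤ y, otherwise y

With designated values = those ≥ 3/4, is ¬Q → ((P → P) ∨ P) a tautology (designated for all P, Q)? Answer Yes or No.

Yes

At P = 1/4, Q = 0, for instance:
¬Q = ¬0 = 1
P → P = 1/4 → 1/4 = 1
(P → P) ∨ P = 1 ∨ 1/4 = 1
¬Q → ((P → P) ∨ P) = 1 → 1 = 1
and checking the remaining 24 assignments likewise gives ≥ 3/4 in every case.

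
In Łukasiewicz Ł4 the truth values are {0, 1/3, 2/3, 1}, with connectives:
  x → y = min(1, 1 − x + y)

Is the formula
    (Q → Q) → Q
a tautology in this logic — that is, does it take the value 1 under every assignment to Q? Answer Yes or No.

Counterexample: take Q = 0.
Q → Q = 0 → 0 = 1
(Q → Q) → Q = 1 → 0 = 0
This gives 0 ≠ 1.

No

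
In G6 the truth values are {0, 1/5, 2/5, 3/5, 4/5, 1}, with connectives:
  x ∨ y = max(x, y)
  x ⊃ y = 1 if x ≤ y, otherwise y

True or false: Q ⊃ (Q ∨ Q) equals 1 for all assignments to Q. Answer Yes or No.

Yes

Q = 0 ↦ 1
Q = 1/5 ↦ 1
Q = 2/5 ↦ 1
Q = 3/5 ↦ 1
Q = 4/5 ↦ 1
Q = 1 ↦ 1
Every assignment gives a value ≥ 1.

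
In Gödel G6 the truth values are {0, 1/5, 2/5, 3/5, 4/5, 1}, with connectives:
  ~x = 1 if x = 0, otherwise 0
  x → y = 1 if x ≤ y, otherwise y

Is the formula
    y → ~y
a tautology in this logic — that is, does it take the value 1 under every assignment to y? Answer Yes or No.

No

Counterexample: take y = 1/5.
~y = ~1/5 = 0
y → ~y = 1/5 → 0 = 0
This gives 0 ≠ 1.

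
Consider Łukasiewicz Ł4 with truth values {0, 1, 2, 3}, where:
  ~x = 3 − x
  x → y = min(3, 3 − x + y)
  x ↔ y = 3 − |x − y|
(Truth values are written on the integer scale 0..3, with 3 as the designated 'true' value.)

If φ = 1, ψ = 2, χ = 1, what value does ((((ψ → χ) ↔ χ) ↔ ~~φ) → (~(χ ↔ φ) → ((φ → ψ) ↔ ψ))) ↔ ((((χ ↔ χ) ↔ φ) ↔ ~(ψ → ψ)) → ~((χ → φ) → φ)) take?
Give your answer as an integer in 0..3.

ψ → χ = 2 → 1 = 2
(ψ → χ) ↔ χ = 2 ↔ 1 = 2
~φ = ~1 = 2
~~φ = ~2 = 1
((ψ → χ) ↔ χ) ↔ ~~φ = 2 ↔ 1 = 2
χ ↔ φ = 1 ↔ 1 = 3
~(χ ↔ φ) = ~3 = 0
φ → ψ = 1 → 2 = 3
(φ → ψ) ↔ ψ = 3 ↔ 2 = 2
~(χ ↔ φ) → ((φ → ψ) ↔ ψ) = 0 → 2 = 3
(((ψ → χ) ↔ χ) ↔ ~~φ) → (~(χ ↔ φ) → ((φ → ψ) ↔ ψ)) = 2 → 3 = 3
χ ↔ χ = 1 ↔ 1 = 3
(χ ↔ χ) ↔ φ = 3 ↔ 1 = 1
ψ → ψ = 2 → 2 = 3
~(ψ → ψ) = ~3 = 0
((χ ↔ χ) ↔ φ) ↔ ~(ψ → ψ) = 1 ↔ 0 = 2
χ → φ = 1 → 1 = 3
(χ → φ) → φ = 3 → 1 = 1
~((χ → φ) → φ) = ~1 = 2
(((χ ↔ χ) ↔ φ) ↔ ~(ψ → ψ)) → ~((χ → φ) → φ) = 2 → 2 = 3
((((ψ → χ) ↔ χ) ↔ ~~φ) → (~(χ ↔ φ) → ((φ → ψ) ↔ ψ))) ↔ ((((χ ↔ χ) ↔ φ) ↔ ~(ψ → ψ)) → ~((χ → φ) → φ)) = 3 ↔ 3 = 3

3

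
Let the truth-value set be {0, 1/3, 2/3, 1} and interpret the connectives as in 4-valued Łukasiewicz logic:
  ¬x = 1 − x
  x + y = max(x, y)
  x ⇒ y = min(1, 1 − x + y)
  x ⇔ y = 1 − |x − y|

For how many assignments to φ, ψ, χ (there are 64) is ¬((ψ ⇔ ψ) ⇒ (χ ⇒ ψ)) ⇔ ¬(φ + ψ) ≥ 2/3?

53

value 1: 31 assignments (counts)
value 2/3: 22 assignments (counts)
value 1/3: 9 assignments
value 0: 2 assignments
So 53 of the 64 assignments meet the threshold.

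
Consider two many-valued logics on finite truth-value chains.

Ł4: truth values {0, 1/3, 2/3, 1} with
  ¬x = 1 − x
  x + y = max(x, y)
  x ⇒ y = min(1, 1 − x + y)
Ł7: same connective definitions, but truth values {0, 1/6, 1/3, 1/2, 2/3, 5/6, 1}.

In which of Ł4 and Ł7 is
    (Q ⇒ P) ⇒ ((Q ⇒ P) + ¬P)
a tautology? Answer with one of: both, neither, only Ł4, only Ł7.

both

In Ł4: every assignment gives 1 — tautology.
In Ł7: every assignment gives 1 — tautology.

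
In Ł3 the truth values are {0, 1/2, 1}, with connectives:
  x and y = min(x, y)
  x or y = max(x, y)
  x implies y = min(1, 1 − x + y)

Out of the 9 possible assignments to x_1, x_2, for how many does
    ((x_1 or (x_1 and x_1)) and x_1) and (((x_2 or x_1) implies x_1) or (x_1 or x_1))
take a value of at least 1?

x_1 = 0, x_2 = 0 ↦ 0  <
x_1 = 0, x_2 = 1/2 ↦ 0  <
x_1 = 0, x_2 = 1 ↦ 0  <
x_1 = 1/2, x_2 = 0 ↦ 1/2  <
x_1 = 1/2, x_2 = 1/2 ↦ 1/2  <
x_1 = 1/2, x_2 = 1 ↦ 1/2  <
x_1 = 1, x_2 = 0 ↦ 1  ≥
x_1 = 1, x_2 = 1/2 ↦ 1  ≥
x_1 = 1, x_2 = 1 ↦ 1  ≥
So 3 of the 9 assignments meet the threshold.

3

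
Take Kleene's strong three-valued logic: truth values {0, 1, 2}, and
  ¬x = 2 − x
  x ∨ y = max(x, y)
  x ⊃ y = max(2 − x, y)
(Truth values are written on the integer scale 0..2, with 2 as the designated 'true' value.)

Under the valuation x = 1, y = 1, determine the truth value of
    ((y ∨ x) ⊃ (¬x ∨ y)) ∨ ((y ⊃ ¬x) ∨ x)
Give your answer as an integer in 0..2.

y ∨ x = 1 ∨ 1 = 1
¬x = ¬1 = 1
¬x ∨ y = 1 ∨ 1 = 1
(y ∨ x) ⊃ (¬x ∨ y) = 1 ⊃ 1 = 1
¬x = ¬1 = 1
y ⊃ ¬x = 1 ⊃ 1 = 1
(y ⊃ ¬x) ∨ x = 1 ∨ 1 = 1
((y ∨ x) ⊃ (¬x ∨ y)) ∨ ((y ⊃ ¬x) ∨ x) = 1 ∨ 1 = 1

1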